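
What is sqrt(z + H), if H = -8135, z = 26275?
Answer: 2*sqrt(4535) ≈ 134.68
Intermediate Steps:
sqrt(z + H) = sqrt(26275 - 8135) = sqrt(18140) = 2*sqrt(4535)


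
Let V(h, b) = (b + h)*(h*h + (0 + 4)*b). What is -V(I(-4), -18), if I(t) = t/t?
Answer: -1207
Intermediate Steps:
I(t) = 1
V(h, b) = (b + h)*(h² + 4*b)
-V(I(-4), -18) = -(1³ + 4*(-18)² - 18*1² + 4*(-18)*1) = -(1 + 4*324 - 18*1 - 72) = -(1 + 1296 - 18 - 72) = -1*1207 = -1207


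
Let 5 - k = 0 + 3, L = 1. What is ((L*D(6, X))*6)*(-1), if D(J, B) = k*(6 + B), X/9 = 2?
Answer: -288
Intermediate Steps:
X = 18 (X = 9*2 = 18)
k = 2 (k = 5 - (0 + 3) = 5 - 1*3 = 5 - 3 = 2)
D(J, B) = 12 + 2*B (D(J, B) = 2*(6 + B) = 12 + 2*B)
((L*D(6, X))*6)*(-1) = ((1*(12 + 2*18))*6)*(-1) = ((1*(12 + 36))*6)*(-1) = ((1*48)*6)*(-1) = (48*6)*(-1) = 288*(-1) = -288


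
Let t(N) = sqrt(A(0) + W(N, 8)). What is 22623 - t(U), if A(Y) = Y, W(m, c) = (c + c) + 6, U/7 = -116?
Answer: 22623 - sqrt(22) ≈ 22618.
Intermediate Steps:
U = -812 (U = 7*(-116) = -812)
W(m, c) = 6 + 2*c (W(m, c) = 2*c + 6 = 6 + 2*c)
t(N) = sqrt(22) (t(N) = sqrt(0 + (6 + 2*8)) = sqrt(0 + (6 + 16)) = sqrt(0 + 22) = sqrt(22))
22623 - t(U) = 22623 - sqrt(22)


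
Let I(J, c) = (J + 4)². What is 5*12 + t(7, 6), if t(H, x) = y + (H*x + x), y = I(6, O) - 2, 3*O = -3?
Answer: 206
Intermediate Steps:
O = -1 (O = (⅓)*(-3) = -1)
I(J, c) = (4 + J)²
y = 98 (y = (4 + 6)² - 2 = 10² - 2 = 100 - 2 = 98)
t(H, x) = 98 + x + H*x (t(H, x) = 98 + (H*x + x) = 98 + (x + H*x) = 98 + x + H*x)
5*12 + t(7, 6) = 5*12 + (98 + 6 + 7*6) = 60 + (98 + 6 + 42) = 60 + 146 = 206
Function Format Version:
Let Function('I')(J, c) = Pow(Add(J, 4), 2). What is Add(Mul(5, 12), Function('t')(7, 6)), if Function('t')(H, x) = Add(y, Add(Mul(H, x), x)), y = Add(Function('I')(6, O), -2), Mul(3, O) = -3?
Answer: 206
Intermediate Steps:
O = -1 (O = Mul(Rational(1, 3), -3) = -1)
Function('I')(J, c) = Pow(Add(4, J), 2)
y = 98 (y = Add(Pow(Add(4, 6), 2), -2) = Add(Pow(10, 2), -2) = Add(100, -2) = 98)
Function('t')(H, x) = Add(98, x, Mul(H, x)) (Function('t')(H, x) = Add(98, Add(Mul(H, x), x)) = Add(98, Add(x, Mul(H, x))) = Add(98, x, Mul(H, x)))
Add(Mul(5, 12), Function('t')(7, 6)) = Add(Mul(5, 12), Add(98, 6, Mul(7, 6))) = Add(60, Add(98, 6, 42)) = Add(60, 146) = 206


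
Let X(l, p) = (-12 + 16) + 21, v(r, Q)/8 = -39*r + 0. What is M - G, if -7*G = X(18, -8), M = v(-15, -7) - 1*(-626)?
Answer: 37167/7 ≈ 5309.6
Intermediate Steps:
v(r, Q) = -312*r (v(r, Q) = 8*(-39*r + 0) = 8*(-39*r) = -312*r)
X(l, p) = 25 (X(l, p) = 4 + 21 = 25)
M = 5306 (M = -312*(-15) - 1*(-626) = 4680 + 626 = 5306)
G = -25/7 (G = -⅐*25 = -25/7 ≈ -3.5714)
M - G = 5306 - 1*(-25/7) = 5306 + 25/7 = 37167/7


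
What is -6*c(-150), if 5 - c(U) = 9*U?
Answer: -8130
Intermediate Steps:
c(U) = 5 - 9*U
-6*c(-150) = -6*(5 - 9*(-150)) = -6*(5 + 1350) = -6*1355 = -8130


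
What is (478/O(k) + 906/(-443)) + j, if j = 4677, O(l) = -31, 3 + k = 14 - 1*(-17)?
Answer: 63989401/13733 ≈ 4659.5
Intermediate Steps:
k = 28 (k = -3 + (14 - 1*(-17)) = -3 + (14 + 17) = -3 + 31 = 28)
(478/O(k) + 906/(-443)) + j = (478/(-31) + 906/(-443)) + 4677 = (478*(-1/31) + 906*(-1/443)) + 4677 = (-478/31 - 906/443) + 4677 = -239840/13733 + 4677 = 63989401/13733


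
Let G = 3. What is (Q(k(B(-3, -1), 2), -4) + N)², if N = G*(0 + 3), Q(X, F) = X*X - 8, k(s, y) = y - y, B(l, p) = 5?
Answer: 1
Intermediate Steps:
k(s, y) = 0
Q(X, F) = -8 + X² (Q(X, F) = X² - 8 = -8 + X²)
N = 9 (N = 3*(0 + 3) = 3*3 = 9)
(Q(k(B(-3, -1), 2), -4) + N)² = ((-8 + 0²) + 9)² = ((-8 + 0) + 9)² = (-8 + 9)² = 1² = 1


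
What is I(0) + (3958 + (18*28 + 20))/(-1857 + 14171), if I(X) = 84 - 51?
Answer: 205422/6157 ≈ 33.364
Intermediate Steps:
I(X) = 33
I(0) + (3958 + (18*28 + 20))/(-1857 + 14171) = 33 + (3958 + (18*28 + 20))/(-1857 + 14171) = 33 + (3958 + (504 + 20))/12314 = 33 + (3958 + 524)*(1/12314) = 33 + 4482*(1/12314) = 33 + 2241/6157 = 205422/6157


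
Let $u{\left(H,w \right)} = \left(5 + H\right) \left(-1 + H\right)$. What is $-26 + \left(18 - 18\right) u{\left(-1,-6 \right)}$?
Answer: $-26$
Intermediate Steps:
$u{\left(H,w \right)} = \left(-1 + H\right) \left(5 + H\right)$
$-26 + \left(18 - 18\right) u{\left(-1,-6 \right)} = -26 + \left(18 - 18\right) \left(-5 + \left(-1\right)^{2} + 4 \left(-1\right)\right) = -26 + \left(18 - 18\right) \left(-5 + 1 - 4\right) = -26 + 0 \left(-8\right) = -26 + 0 = -26$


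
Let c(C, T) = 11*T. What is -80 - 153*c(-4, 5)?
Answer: -8495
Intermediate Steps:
-80 - 153*c(-4, 5) = -80 - 1683*5 = -80 - 153*55 = -80 - 8415 = -8495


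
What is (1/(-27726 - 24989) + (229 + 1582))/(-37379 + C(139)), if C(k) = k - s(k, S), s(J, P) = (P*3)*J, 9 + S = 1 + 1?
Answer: -95466864/1809231515 ≈ -0.052767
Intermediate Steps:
S = -7 (S = -9 + (1 + 1) = -9 + 2 = -7)
s(J, P) = 3*J*P (s(J, P) = (3*P)*J = 3*J*P)
C(k) = 22*k (C(k) = k - 3*k*(-7) = k - (-21)*k = k + 21*k = 22*k)
(1/(-27726 - 24989) + (229 + 1582))/(-37379 + C(139)) = (1/(-27726 - 24989) + (229 + 1582))/(-37379 + 22*139) = (1/(-52715) + 1811)/(-37379 + 3058) = (-1/52715 + 1811)/(-34321) = (95466864/52715)*(-1/34321) = -95466864/1809231515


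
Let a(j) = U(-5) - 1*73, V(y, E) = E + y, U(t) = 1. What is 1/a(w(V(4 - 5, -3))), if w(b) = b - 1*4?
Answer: -1/72 ≈ -0.013889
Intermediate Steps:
w(b) = -4 + b (w(b) = b - 4 = -4 + b)
a(j) = -72 (a(j) = 1 - 1*73 = 1 - 73 = -72)
1/a(w(V(4 - 5, -3))) = 1/(-72) = -1/72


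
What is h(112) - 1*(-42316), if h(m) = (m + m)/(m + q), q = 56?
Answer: 126952/3 ≈ 42317.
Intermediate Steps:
h(m) = 2*m/(56 + m) (h(m) = (m + m)/(m + 56) = (2*m)/(56 + m) = 2*m/(56 + m))
h(112) - 1*(-42316) = 2*112/(56 + 112) - 1*(-42316) = 2*112/168 + 42316 = 2*112*(1/168) + 42316 = 4/3 + 42316 = 126952/3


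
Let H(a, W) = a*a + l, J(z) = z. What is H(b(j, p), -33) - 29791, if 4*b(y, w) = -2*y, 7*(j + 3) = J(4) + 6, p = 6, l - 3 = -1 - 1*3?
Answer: -5839111/196 ≈ -29791.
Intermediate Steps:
l = -1 (l = 3 + (-1 - 1*3) = 3 + (-1 - 3) = 3 - 4 = -1)
j = -11/7 (j = -3 + (4 + 6)/7 = -3 + (1/7)*10 = -3 + 10/7 = -11/7 ≈ -1.5714)
b(y, w) = -y/2 (b(y, w) = (-2*y)/4 = -y/2)
H(a, W) = -1 + a**2 (H(a, W) = a*a - 1 = a**2 - 1 = -1 + a**2)
H(b(j, p), -33) - 29791 = (-1 + (-1/2*(-11/7))**2) - 29791 = (-1 + (11/14)**2) - 29791 = (-1 + 121/196) - 29791 = -75/196 - 29791 = -5839111/196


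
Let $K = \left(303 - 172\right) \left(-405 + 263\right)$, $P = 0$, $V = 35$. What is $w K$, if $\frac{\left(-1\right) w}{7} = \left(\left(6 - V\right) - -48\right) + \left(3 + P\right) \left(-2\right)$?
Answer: $1692782$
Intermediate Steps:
$w = -91$ ($w = - 7 \left(\left(\left(6 - 35\right) - -48\right) + \left(3 + 0\right) \left(-2\right)\right) = - 7 \left(\left(\left(6 - 35\right) + 48\right) + 3 \left(-2\right)\right) = - 7 \left(\left(-29 + 48\right) - 6\right) = - 7 \left(19 - 6\right) = \left(-7\right) 13 = -91$)
$K = -18602$ ($K = 131 \left(-142\right) = -18602$)
$w K = \left(-91\right) \left(-18602\right) = 1692782$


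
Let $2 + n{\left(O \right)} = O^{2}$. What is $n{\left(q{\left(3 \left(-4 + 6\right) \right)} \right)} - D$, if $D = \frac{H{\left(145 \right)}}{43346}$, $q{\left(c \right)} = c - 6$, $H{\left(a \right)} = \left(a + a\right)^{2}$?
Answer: $- \frac{85396}{21673} \approx -3.9402$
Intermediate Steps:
$H{\left(a \right)} = 4 a^{2}$ ($H{\left(a \right)} = \left(2 a\right)^{2} = 4 a^{2}$)
$q{\left(c \right)} = -6 + c$
$n{\left(O \right)} = -2 + O^{2}$
$D = \frac{42050}{21673}$ ($D = \frac{4 \cdot 145^{2}}{43346} = 4 \cdot 21025 \cdot \frac{1}{43346} = 84100 \cdot \frac{1}{43346} = \frac{42050}{21673} \approx 1.9402$)
$n{\left(q{\left(3 \left(-4 + 6\right) \right)} \right)} - D = \left(-2 + \left(-6 + 3 \left(-4 + 6\right)\right)^{2}\right) - \frac{42050}{21673} = \left(-2 + \left(-6 + 3 \cdot 2\right)^{2}\right) - \frac{42050}{21673} = \left(-2 + \left(-6 + 6\right)^{2}\right) - \frac{42050}{21673} = \left(-2 + 0^{2}\right) - \frac{42050}{21673} = \left(-2 + 0\right) - \frac{42050}{21673} = -2 - \frac{42050}{21673} = - \frac{85396}{21673}$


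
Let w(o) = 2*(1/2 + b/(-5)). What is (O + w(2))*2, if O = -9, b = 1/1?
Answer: -84/5 ≈ -16.800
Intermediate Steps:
b = 1
w(o) = 3/5 (w(o) = 2*(1/2 + 1/(-5)) = 2*(1*(1/2) + 1*(-1/5)) = 2*(1/2 - 1/5) = 2*(3/10) = 3/5)
(O + w(2))*2 = (-9 + 3/5)*2 = -42/5*2 = -84/5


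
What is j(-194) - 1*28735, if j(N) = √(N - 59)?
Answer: -28735 + I*√253 ≈ -28735.0 + 15.906*I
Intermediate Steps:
j(N) = √(-59 + N)
j(-194) - 1*28735 = √(-59 - 194) - 1*28735 = √(-253) - 28735 = I*√253 - 28735 = -28735 + I*√253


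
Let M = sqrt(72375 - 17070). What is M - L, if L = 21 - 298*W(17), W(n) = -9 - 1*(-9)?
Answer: -21 + 3*sqrt(6145) ≈ 214.17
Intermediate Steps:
W(n) = 0 (W(n) = -9 + 9 = 0)
L = 21 (L = 21 - 298*0 = 21 + 0 = 21)
M = 3*sqrt(6145) (M = sqrt(55305) = 3*sqrt(6145) ≈ 235.17)
M - L = 3*sqrt(6145) - 1*21 = 3*sqrt(6145) - 21 = -21 + 3*sqrt(6145)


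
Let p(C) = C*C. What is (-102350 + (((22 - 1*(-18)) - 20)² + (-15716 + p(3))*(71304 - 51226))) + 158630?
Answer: -315308466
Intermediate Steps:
p(C) = C²
(-102350 + (((22 - 1*(-18)) - 20)² + (-15716 + p(3))*(71304 - 51226))) + 158630 = (-102350 + (((22 - 1*(-18)) - 20)² + (-15716 + 3²)*(71304 - 51226))) + 158630 = (-102350 + (((22 + 18) - 20)² + (-15716 + 9)*20078)) + 158630 = (-102350 + ((40 - 20)² - 15707*20078)) + 158630 = (-102350 + (20² - 315365146)) + 158630 = (-102350 + (400 - 315365146)) + 158630 = (-102350 - 315364746) + 158630 = -315467096 + 158630 = -315308466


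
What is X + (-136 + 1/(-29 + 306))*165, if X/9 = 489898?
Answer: 1215099999/277 ≈ 4.3866e+6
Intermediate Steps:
X = 4409082 (X = 9*489898 = 4409082)
X + (-136 + 1/(-29 + 306))*165 = 4409082 + (-136 + 1/(-29 + 306))*165 = 4409082 + (-136 + 1/277)*165 = 4409082 - 37671/277*165 = 4409082 - 6215715/277 = 1215099999/277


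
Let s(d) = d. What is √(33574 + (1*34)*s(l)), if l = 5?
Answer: 4*√2109 ≈ 183.70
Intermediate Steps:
√(33574 + (1*34)*s(l)) = √(33574 + (1*34)*5) = √(33574 + 34*5) = √(33574 + 170) = √33744 = 4*√2109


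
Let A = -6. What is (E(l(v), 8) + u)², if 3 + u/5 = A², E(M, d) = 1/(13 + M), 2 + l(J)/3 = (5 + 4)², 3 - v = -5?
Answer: 1701645001/62500 ≈ 27226.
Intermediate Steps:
v = 8 (v = 3 - 1*(-5) = 3 + 5 = 8)
l(J) = 237 (l(J) = -6 + 3*(5 + 4)² = -6 + 3*9² = -6 + 3*81 = -6 + 243 = 237)
u = 165 (u = -15 + 5*(-6)² = -15 + 5*36 = -15 + 180 = 165)
(E(l(v), 8) + u)² = (1/(13 + 237) + 165)² = (1/250 + 165)² = (41251/250)² = 1701645001/62500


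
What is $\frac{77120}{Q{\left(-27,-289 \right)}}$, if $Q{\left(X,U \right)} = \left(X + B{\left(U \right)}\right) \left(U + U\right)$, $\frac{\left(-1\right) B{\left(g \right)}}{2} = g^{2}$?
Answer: $\frac{38560}{48282941} \approx 0.00079863$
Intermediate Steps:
$B{\left(g \right)} = - 2 g^{2}$
$Q{\left(X,U \right)} = 2 U \left(X - 2 U^{2}\right)$ ($Q{\left(X,U \right)} = \left(X - 2 U^{2}\right) \left(U + U\right) = \left(X - 2 U^{2}\right) 2 U = 2 U \left(X - 2 U^{2}\right)$)
$\frac{77120}{Q{\left(-27,-289 \right)}} = \frac{77120}{2 \left(-289\right) \left(-27 - 2 \left(-289\right)^{2}\right)} = \frac{77120}{2 \left(-289\right) \left(-27 - 167042\right)} = \frac{77120}{2 \left(-289\right) \left(-167069\right)} = \frac{77120}{96565882} = 77120 \cdot \frac{1}{96565882} = \frac{38560}{48282941}$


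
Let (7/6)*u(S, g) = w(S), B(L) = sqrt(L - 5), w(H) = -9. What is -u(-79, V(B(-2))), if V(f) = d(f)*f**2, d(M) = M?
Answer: 54/7 ≈ 7.7143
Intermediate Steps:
B(L) = sqrt(-5 + L)
V(f) = f**3 (V(f) = f*f**2 = f**3)
u(S, g) = -54/7 (u(S, g) = (6/7)*(-9) = -54/7)
-u(-79, V(B(-2))) = -1*(-54/7) = 54/7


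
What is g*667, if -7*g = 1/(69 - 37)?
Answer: -667/224 ≈ -2.9777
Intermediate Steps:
g = -1/224 (g = -1/(7*(69 - 37)) = -⅐/32 = -⅐*1/32 = -1/224 ≈ -0.0044643)
g*667 = -1/224*667 = -667/224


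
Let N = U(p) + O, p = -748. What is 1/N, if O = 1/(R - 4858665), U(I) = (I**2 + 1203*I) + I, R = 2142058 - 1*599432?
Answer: -3316039/1131061110433 ≈ -2.9318e-6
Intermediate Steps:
R = 1542626 (R = 2142058 - 599432 = 1542626)
U(I) = I**2 + 1204*I
O = -1/3316039 (O = 1/(1542626 - 4858665) = 1/(-3316039) = -1/3316039 ≈ -3.0156e-7)
N = -1131061110433/3316039 (N = -748*(1204 - 748) - 1/3316039 = -748*456 - 1/3316039 = -341088 - 1/3316039 = -1131061110433/3316039 ≈ -3.4109e+5)
1/N = 1/(-1131061110433/3316039) = -3316039/1131061110433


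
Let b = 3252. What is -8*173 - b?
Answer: -4636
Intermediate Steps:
-8*173 - b = -8*173 - 1*3252 = -1384 - 3252 = -4636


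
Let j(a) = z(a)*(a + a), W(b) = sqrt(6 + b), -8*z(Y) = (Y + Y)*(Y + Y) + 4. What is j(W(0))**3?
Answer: -2058*sqrt(6) ≈ -5041.0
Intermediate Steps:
z(Y) = -1/2 - Y**2/2 (z(Y) = -((Y + Y)*(Y + Y) + 4)/8 = -((2*Y)*(2*Y) + 4)/8 = -(4*Y**2 + 4)/8 = -(4 + 4*Y**2)/8 = -1/2 - Y**2/2)
j(a) = 2*a*(-1/2 - a**2/2) (j(a) = (-1/2 - a**2/2)*(a + a) = (-1/2 - a**2/2)*(2*a) = 2*a*(-1/2 - a**2/2))
j(W(0))**3 = (-sqrt(6 + 0) - (sqrt(6 + 0))**3)**3 = (-sqrt(6) - (sqrt(6))**3)**3 = (-sqrt(6) - 6*sqrt(6))**3 = (-7*sqrt(6))**3 = -2058*sqrt(6)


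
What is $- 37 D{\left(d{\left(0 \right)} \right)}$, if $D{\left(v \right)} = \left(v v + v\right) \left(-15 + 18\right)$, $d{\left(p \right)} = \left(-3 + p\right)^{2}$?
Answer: $-9990$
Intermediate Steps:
$D{\left(v \right)} = 3 v + 3 v^{2}$ ($D{\left(v \right)} = \left(v^{2} + v\right) 3 = \left(v + v^{2}\right) 3 = 3 v + 3 v^{2}$)
$- 37 D{\left(d{\left(0 \right)} \right)} = - 37 \cdot 3 \left(-3 + 0\right)^{2} \left(1 + \left(-3 + 0\right)^{2}\right) = - 37 \cdot 3 \left(-3\right)^{2} \left(1 + \left(-3\right)^{2}\right) = - 37 \cdot 3 \cdot 9 \left(1 + 9\right) = - 37 \cdot 3 \cdot 9 \cdot 10 = \left(-37\right) 270 = -9990$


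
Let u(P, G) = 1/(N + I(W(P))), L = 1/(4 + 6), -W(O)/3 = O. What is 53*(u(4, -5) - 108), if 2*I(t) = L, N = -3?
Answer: -338776/59 ≈ -5742.0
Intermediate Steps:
W(O) = -3*O
L = 1/10 ≈ 0.10000
I(t) = 1/20 (I(t) = (1/2)*(1/10) = 1/20)
u(P, G) = -20/59 (u(P, G) = 1/(-3 + 1/20) = 1/(-59/20) = -20/59)
53*(u(4, -5) - 108) = 53*(-20/59 - 108) = 53*(-6392/59) = -338776/59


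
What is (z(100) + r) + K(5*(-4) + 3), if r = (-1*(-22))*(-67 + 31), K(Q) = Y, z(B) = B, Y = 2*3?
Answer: -686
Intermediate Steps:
Y = 6
K(Q) = 6
r = -792 (r = 22*(-36) = -792)
(z(100) + r) + K(5*(-4) + 3) = (100 - 792) + 6 = -692 + 6 = -686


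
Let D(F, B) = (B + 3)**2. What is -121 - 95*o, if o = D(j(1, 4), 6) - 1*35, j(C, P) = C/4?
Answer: -4491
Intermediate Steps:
j(C, P) = C/4 (j(C, P) = C*(1/4) = C/4)
D(F, B) = (3 + B)**2
o = 46 (o = (3 + 6)**2 - 1*35 = 9**2 - 35 = 81 - 35 = 46)
-121 - 95*o = -121 - 95*46 = -121 - 4370 = -4491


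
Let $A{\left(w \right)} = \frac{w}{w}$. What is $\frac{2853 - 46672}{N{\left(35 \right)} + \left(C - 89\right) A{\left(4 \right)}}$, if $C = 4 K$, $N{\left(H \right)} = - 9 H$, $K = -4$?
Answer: $\frac{43819}{420} \approx 104.33$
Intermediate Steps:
$C = -16$ ($C = 4 \left(-4\right) = -16$)
$A{\left(w \right)} = 1$
$\frac{2853 - 46672}{N{\left(35 \right)} + \left(C - 89\right) A{\left(4 \right)}} = \frac{2853 - 46672}{\left(-9\right) 35 + \left(-16 - 89\right) 1} = - \frac{43819}{-315 - 105} = - \frac{43819}{-420} = \left(-43819\right) \left(- \frac{1}{420}\right) = \frac{43819}{420}$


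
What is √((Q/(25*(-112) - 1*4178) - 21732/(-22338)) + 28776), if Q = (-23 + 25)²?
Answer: 2*√134874736520146518/4329849 ≈ 169.64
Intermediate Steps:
Q = 4 (Q = 2² = 4)
√((Q/(25*(-112) - 1*4178) - 21732/(-22338)) + 28776) = √((4/(25*(-112) - 1*4178) - 21732/(-22338)) + 28776) = √((4/(-2800 - 4178) - 21732*(-1/22338)) + 28776) = √((4/(-6978) + 3622/3723) + 28776) = √((4*(-1/6978) + 3622/3723) + 28776) = √((-2/3489 + 3622/3723) + 28776) = √(4209904/4329849 + 28776) = √(124599944728/4329849) = 2*√134874736520146518/4329849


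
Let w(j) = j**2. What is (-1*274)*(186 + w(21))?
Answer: -171798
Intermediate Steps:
(-1*274)*(186 + w(21)) = (-1*274)*(186 + 21**2) = -274*(186 + 441) = -274*627 = -171798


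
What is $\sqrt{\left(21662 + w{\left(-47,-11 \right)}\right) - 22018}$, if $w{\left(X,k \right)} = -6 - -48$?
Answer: $i \sqrt{314} \approx 17.72 i$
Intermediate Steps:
$w{\left(X,k \right)} = 42$ ($w{\left(X,k \right)} = -6 + 48 = 42$)
$\sqrt{\left(21662 + w{\left(-47,-11 \right)}\right) - 22018} = \sqrt{\left(21662 + 42\right) - 22018} = \sqrt{21704 - 22018} = \sqrt{-314} = i \sqrt{314}$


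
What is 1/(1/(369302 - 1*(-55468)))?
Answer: 424770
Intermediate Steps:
1/(1/(369302 - 1*(-55468))) = 1/(1/(369302 + 55468)) = 1/(1/424770) = 424770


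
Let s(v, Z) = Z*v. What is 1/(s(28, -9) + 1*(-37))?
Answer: -1/289 ≈ -0.0034602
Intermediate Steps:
1/(s(28, -9) + 1*(-37)) = 1/(-9*28 + 1*(-37)) = 1/(-252 - 37) = 1/(-289) = -1/289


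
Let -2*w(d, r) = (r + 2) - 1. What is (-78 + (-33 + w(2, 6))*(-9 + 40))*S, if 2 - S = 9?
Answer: 16933/2 ≈ 8466.5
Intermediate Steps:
w(d, r) = -½ - r/2 (w(d, r) = -((r + 2) - 1)/2 = -((2 + r) - 1)/2 = -(1 + r)/2 = -½ - r/2)
S = -7 (S = 2 - 1*9 = 2 - 9 = -7)
(-78 + (-33 + w(2, 6))*(-9 + 40))*S = (-78 + (-33 + (-½ - ½*6))*(-9 + 40))*(-7) = (-78 + (-33 + (-½ - 3))*31)*(-7) = (-78 + (-33 - 7/2)*31)*(-7) = (-78 - 73/2*31)*(-7) = (-78 - 2263/2)*(-7) = -2419/2*(-7) = 16933/2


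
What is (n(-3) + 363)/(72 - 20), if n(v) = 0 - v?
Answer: 183/26 ≈ 7.0385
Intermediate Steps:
n(v) = -v
(n(-3) + 363)/(72 - 20) = (-1*(-3) + 363)/(72 - 20) = (3 + 363)/52 = 366*(1/52) = 183/26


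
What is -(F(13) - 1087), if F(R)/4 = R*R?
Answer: 411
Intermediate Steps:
F(R) = 4*R² (F(R) = 4*(R*R) = 4*R²)
-(F(13) - 1087) = -(4*13² - 1087) = -(4*169 - 1087) = -(676 - 1087) = -1*(-411) = 411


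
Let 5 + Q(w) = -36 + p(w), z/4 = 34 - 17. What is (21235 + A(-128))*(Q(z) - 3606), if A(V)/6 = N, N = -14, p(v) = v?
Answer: -75699429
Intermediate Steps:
z = 68 (z = 4*(34 - 17) = 4*17 = 68)
Q(w) = -41 + w (Q(w) = -5 + (-36 + w) = -41 + w)
A(V) = -84 (A(V) = 6*(-14) = -84)
(21235 + A(-128))*(Q(z) - 3606) = (21235 - 84)*((-41 + 68) - 3606) = 21151*(27 - 3606) = 21151*(-3579) = -75699429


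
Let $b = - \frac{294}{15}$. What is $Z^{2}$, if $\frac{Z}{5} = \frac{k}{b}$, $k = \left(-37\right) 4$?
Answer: $\frac{3422500}{2401} \approx 1425.4$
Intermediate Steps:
$b = - \frac{98}{5}$ ($b = \left(-294\right) \frac{1}{15} = - \frac{98}{5} \approx -19.6$)
$k = -148$
$Z = \frac{1850}{49}$ ($Z = 5 \left(- \frac{148}{- \frac{98}{5}}\right) = 5 \left(\left(-148\right) \left(- \frac{5}{98}\right)\right) = 5 \cdot \frac{370}{49} = \frac{1850}{49} \approx 37.755$)
$Z^{2} = \left(\frac{1850}{49}\right)^{2} = \frac{3422500}{2401}$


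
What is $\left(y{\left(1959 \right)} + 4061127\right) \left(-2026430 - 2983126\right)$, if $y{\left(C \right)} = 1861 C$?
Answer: $-38607776429256$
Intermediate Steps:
$\left(y{\left(1959 \right)} + 4061127\right) \left(-2026430 - 2983126\right) = \left(1861 \cdot 1959 + 4061127\right) \left(-2026430 - 2983126\right) = \left(3645699 + 4061127\right) \left(-5009556\right) = 7706826 \left(-5009556\right) = -38607776429256$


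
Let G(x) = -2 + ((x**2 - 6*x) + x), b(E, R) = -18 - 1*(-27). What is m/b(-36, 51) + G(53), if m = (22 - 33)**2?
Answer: 22999/9 ≈ 2555.4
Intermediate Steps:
m = 121 (m = (-11)**2 = 121)
b(E, R) = 9 (b(E, R) = -18 + 27 = 9)
G(x) = -2 + x**2 - 5*x (G(x) = -2 + (x**2 - 5*x) = -2 + x**2 - 5*x)
m/b(-36, 51) + G(53) = 121/9 + (-2 + 53**2 - 5*53) = 121*(1/9) + (-2 + 2809 - 265) = 121/9 + 2542 = 22999/9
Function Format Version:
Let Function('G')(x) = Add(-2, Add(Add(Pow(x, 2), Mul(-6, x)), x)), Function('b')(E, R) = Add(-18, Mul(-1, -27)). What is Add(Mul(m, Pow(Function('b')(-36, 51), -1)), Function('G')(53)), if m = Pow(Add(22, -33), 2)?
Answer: Rational(22999, 9) ≈ 2555.4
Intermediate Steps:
m = 121 (m = Pow(-11, 2) = 121)
Function('b')(E, R) = 9 (Function('b')(E, R) = Add(-18, 27) = 9)
Function('G')(x) = Add(-2, Pow(x, 2), Mul(-5, x)) (Function('G')(x) = Add(-2, Add(Pow(x, 2), Mul(-5, x))) = Add(-2, Pow(x, 2), Mul(-5, x)))
Add(Mul(m, Pow(Function('b')(-36, 51), -1)), Function('G')(53)) = Add(Mul(121, Pow(9, -1)), Add(-2, Pow(53, 2), Mul(-5, 53))) = Add(Mul(121, Rational(1, 9)), Add(-2, 2809, -265)) = Add(Rational(121, 9), 2542) = Rational(22999, 9)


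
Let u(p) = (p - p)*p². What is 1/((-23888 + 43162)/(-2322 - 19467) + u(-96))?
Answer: -21789/19274 ≈ -1.1305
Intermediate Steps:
u(p) = 0 (u(p) = 0*p² = 0)
1/((-23888 + 43162)/(-2322 - 19467) + u(-96)) = 1/((-23888 + 43162)/(-2322 - 19467) + 0) = 1/(19274/(-21789) + 0) = 1/(19274*(-1/21789) + 0) = 1/(-19274/21789 + 0) = 1/(-19274/21789) = -21789/19274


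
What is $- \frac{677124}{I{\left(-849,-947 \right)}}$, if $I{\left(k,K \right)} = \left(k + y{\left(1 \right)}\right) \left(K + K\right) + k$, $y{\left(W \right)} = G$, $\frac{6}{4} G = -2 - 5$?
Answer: $- \frac{2031372}{4847987} \approx -0.41901$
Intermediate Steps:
$G = - \frac{14}{3}$ ($G = \frac{2 \left(-2 - 5\right)}{3} = \frac{2}{3} \left(-7\right) = - \frac{14}{3} \approx -4.6667$)
$y{\left(W \right)} = - \frac{14}{3}$
$I{\left(k,K \right)} = k + 2 K \left(- \frac{14}{3} + k\right)$ ($I{\left(k,K \right)} = \left(k - \frac{14}{3}\right) \left(K + K\right) + k = \left(- \frac{14}{3} + k\right) 2 K + k = 2 K \left(- \frac{14}{3} + k\right) + k = k + 2 K \left(- \frac{14}{3} + k\right)$)
$- \frac{677124}{I{\left(-849,-947 \right)}} = - \frac{677124}{-849 - - \frac{26516}{3} + 2 \left(-947\right) \left(-849\right)} = - \frac{677124}{-849 + \frac{26516}{3} + 1608006} = - \frac{677124}{\frac{4847987}{3}} = \left(-677124\right) \frac{3}{4847987} = - \frac{2031372}{4847987}$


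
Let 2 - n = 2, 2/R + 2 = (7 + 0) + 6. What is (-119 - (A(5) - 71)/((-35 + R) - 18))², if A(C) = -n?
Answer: 4888806400/337561 ≈ 14483.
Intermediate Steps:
R = 2/11 (R = 2/(-2 + ((7 + 0) + 6)) = 2/(-2 + (7 + 6)) = 2/(-2 + 13) = 2/11 ≈ 0.18182)
n = 0 (n = 2 - 1*2 = 2 - 2 = 0)
A(C) = 0 (A(C) = -1*0 = 0)
(-119 - (A(5) - 71)/((-35 + R) - 18))² = (-119 - (0 - 71)/((-35 + 2/11) - 18))² = (-119 - (-71)/(-383/11 - 18))² = (-119 - (-71)/(-581/11))² = (-119 - (-71)*(-11)/581)² = (-119 - 1*781/581)² = (-119 - 781/581)² = (-69920/581)² = 4888806400/337561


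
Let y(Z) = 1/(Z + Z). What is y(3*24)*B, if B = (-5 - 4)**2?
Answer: 9/16 ≈ 0.56250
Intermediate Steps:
y(Z) = 1/(2*Z)
B = 81 (B = (-9)**2 = 81)
y(3*24)*B = (1/(2*((3*24))))*81 = ((1/2)/72)*81 = ((1/2)*(1/72))*81 = (1/144)*81 = 9/16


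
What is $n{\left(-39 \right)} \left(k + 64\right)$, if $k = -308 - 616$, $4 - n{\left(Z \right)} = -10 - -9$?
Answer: $-4300$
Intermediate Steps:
$n{\left(Z \right)} = 5$ ($n{\left(Z \right)} = 4 - \left(-10 - -9\right) = 4 - \left(-10 + 9\right) = 4 - -1 = 4 + 1 = 5$)
$k = -924$ ($k = -308 - 616 = -924$)
$n{\left(-39 \right)} \left(k + 64\right) = 5 \left(-924 + 64\right) = 5 \left(-860\right) = -4300$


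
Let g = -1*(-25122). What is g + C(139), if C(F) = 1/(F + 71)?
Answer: 5275621/210 ≈ 25122.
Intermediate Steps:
C(F) = 1/(71 + F)
g = 25122
g + C(139) = 25122 + 1/(71 + 139) = 25122 + 1/210 = 5275621/210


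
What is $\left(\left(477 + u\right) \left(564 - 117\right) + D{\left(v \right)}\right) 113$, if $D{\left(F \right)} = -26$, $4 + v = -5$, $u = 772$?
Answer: $63085301$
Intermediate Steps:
$v = -9$ ($v = -4 - 5 = -9$)
$\left(\left(477 + u\right) \left(564 - 117\right) + D{\left(v \right)}\right) 113 = \left(\left(477 + 772\right) \left(564 - 117\right) - 26\right) 113 = \left(1249 \cdot 447 - 26\right) 113 = \left(558303 - 26\right) 113 = 558277 \cdot 113 = 63085301$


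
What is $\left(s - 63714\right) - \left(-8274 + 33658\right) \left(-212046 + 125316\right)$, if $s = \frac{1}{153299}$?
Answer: $\frac{337486308409195}{153299} \approx 2.2015 \cdot 10^{9}$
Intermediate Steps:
$s = \frac{1}{153299} \approx 6.5232 \cdot 10^{-6}$
$\left(s - 63714\right) - \left(-8274 + 33658\right) \left(-212046 + 125316\right) = \left(\frac{1}{153299} - 63714\right) - \left(-8274 + 33658\right) \left(-212046 + 125316\right) = - \frac{9767292485}{153299} - 25384 \left(-86730\right) = - \frac{9767292485}{153299} - -2201554320 = - \frac{9767292485}{153299} + 2201554320 = \frac{337486308409195}{153299}$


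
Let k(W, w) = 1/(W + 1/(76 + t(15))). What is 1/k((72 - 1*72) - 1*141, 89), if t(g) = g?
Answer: -12830/91 ≈ -140.99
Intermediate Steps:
k(W, w) = 1/(1/91 + W) (k(W, w) = 1/(W + 1/(76 + 15)) = 1/(W + 1/91) = 1/(1/91 + W))
1/k((72 - 1*72) - 1*141, 89) = 1/(91/(1 + 91*((72 - 1*72) - 1*141))) = 1/(91/(1 + 91*((72 - 72) - 141))) = 1/(91/(1 + 91*(0 - 141))) = 1/(91/(1 + 91*(-141))) = 1/(91/(1 - 12831)) = 1/(91/(-12830)) = 1/(91*(-1/12830)) = 1/(-91/12830) = -12830/91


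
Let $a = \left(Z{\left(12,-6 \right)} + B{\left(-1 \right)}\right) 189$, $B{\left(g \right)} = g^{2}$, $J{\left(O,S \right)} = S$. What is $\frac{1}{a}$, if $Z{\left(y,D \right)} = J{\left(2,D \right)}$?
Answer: $- \frac{1}{945} \approx -0.0010582$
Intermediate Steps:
$Z{\left(y,D \right)} = D$
$a = -945$ ($a = \left(-6 + \left(-1\right)^{2}\right) 189 = \left(-6 + 1\right) 189 = \left(-5\right) 189 = -945$)
$\frac{1}{a} = \frac{1}{-945} = - \frac{1}{945}$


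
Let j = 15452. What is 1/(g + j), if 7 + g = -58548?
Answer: -1/43103 ≈ -2.3200e-5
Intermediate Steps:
g = -58555 (g = -7 - 58548 = -58555)
1/(g + j) = 1/(-58555 + 15452) = 1/(-43103) = -1/43103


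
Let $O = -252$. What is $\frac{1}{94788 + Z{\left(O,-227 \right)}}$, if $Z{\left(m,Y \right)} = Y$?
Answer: $\frac{1}{94561} \approx 1.0575 \cdot 10^{-5}$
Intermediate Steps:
$\frac{1}{94788 + Z{\left(O,-227 \right)}} = \frac{1}{94788 - 227} = \frac{1}{94561}$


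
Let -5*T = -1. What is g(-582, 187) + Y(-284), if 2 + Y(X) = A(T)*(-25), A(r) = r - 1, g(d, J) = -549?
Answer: -531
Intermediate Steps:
T = 1/5 (T = -1/5*(-1) = 1/5 ≈ 0.20000)
A(r) = -1 + r
Y(X) = 18 (Y(X) = -2 + (-1 + 1/5)*(-25) = -2 - 4/5*(-25) = -2 + 20 = 18)
g(-582, 187) + Y(-284) = -549 + 18 = -531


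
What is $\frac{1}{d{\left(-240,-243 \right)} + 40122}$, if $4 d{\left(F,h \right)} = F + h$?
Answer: $\frac{4}{160005} \approx 2.4999 \cdot 10^{-5}$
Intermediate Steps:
$d{\left(F,h \right)} = \frac{F}{4} + \frac{h}{4}$ ($d{\left(F,h \right)} = \frac{F + h}{4} = \frac{F}{4} + \frac{h}{4}$)
$\frac{1}{d{\left(-240,-243 \right)} + 40122} = \frac{1}{\left(\frac{1}{4} \left(-240\right) + \frac{1}{4} \left(-243\right)\right) + 40122} = \frac{1}{\left(-60 - \frac{243}{4}\right) + 40122} = \frac{1}{- \frac{483}{4} + 40122} = \frac{1}{\frac{160005}{4}} = \frac{4}{160005}$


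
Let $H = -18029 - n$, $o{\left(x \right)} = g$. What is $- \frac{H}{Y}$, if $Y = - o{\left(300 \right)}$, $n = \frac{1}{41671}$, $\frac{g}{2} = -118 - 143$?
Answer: $\frac{125214410}{3625377} \approx 34.538$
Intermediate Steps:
$g = -522$ ($g = 2 \left(-118 - 143\right) = 2 \left(-261\right) = -522$)
$o{\left(x \right)} = -522$
$n = \frac{1}{41671} \approx 2.3998 \cdot 10^{-5}$
$Y = 522$ ($Y = \left(-1\right) \left(-522\right) = 522$)
$H = - \frac{751286460}{41671}$ ($H = -18029 - \frac{1}{41671} = - \frac{751286460}{41671} \approx -18029.0$)
$- \frac{H}{Y} = - \frac{-751286460}{41671 \cdot 522} = \left(-1\right) \left(- \frac{125214410}{3625377}\right) = \frac{125214410}{3625377}$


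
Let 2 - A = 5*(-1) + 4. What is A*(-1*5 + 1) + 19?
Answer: 7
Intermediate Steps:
A = 3 (A = 2 - (5*(-1) + 4) = 2 - (-5 + 4) = 2 - 1*(-1) = 2 + 1 = 3)
A*(-1*5 + 1) + 19 = 3*(-1*5 + 1) + 19 = 3*(-5 + 1) + 19 = 3*(-4) + 19 = -12 + 19 = 7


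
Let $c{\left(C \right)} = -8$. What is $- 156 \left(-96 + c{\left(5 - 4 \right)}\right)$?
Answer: $16224$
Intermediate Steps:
$- 156 \left(-96 + c{\left(5 - 4 \right)}\right) = - 156 \left(-96 - 8\right) = \left(-156\right) \left(-104\right) = 16224$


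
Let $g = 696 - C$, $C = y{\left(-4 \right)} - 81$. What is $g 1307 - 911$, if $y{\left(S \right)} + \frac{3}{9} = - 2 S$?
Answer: $\frac{3013823}{3} \approx 1.0046 \cdot 10^{6}$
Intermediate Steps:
$y{\left(S \right)} = - \frac{1}{3} - 2 S$
$C = - \frac{220}{3}$ ($C = \left(- \frac{1}{3} - -8\right) - 81 = \left(- \frac{1}{3} + 8\right) - 81 = \frac{23}{3} - 81 = - \frac{220}{3} \approx -73.333$)
$g = \frac{2308}{3}$ ($g = 696 - - \frac{220}{3} = 696 + \frac{220}{3} = \frac{2308}{3} \approx 769.33$)
$g 1307 - 911 = \frac{2308}{3} \cdot 1307 - 911 = \frac{3016556}{3} - 911 = \frac{3013823}{3}$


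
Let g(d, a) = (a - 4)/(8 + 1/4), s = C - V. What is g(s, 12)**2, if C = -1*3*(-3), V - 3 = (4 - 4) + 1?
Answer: 1024/1089 ≈ 0.94031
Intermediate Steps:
V = 4 (V = 3 + ((4 - 4) + 1) = 3 + (0 + 1) = 3 + 1 = 4)
C = 9 (C = -3*(-3) = 9)
s = 5 (s = 9 - 1*4 = 9 - 4 = 5)
g(d, a) = -16/33 + 4*a/33 (g(d, a) = (-4 + a)/(8 + 1/4) = (-4 + a)/(33/4) = (-4 + a)*(4/33) = -16/33 + 4*a/33)
g(s, 12)**2 = (-16/33 + (4/33)*12)**2 = (-16/33 + 16/11)**2 = (32/33)**2 = 1024/1089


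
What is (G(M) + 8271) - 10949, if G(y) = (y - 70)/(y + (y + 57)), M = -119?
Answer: -484529/181 ≈ -2677.0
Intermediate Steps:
G(y) = (-70 + y)/(57 + 2*y) (G(y) = (-70 + y)/(y + (57 + y)) = (-70 + y)/(57 + 2*y))
(G(M) + 8271) - 10949 = ((-70 - 119)/(57 + 2*(-119)) + 8271) - 10949 = (-189/(57 - 238) + 8271) - 10949 = (-189/(-181) + 8271) - 10949 = (-1/181*(-189) + 8271) - 10949 = (189/181 + 8271) - 10949 = 1497240/181 - 10949 = -484529/181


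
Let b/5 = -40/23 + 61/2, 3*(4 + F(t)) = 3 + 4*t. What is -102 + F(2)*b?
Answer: -6897/46 ≈ -149.93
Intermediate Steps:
F(t) = -3 + 4*t/3 (F(t) = -4 + (3 + 4*t)/3 = -4 + (1 + 4*t/3) = -3 + 4*t/3)
b = 6615/46 (b = 5*(-40/23 + 61/2) = 5*(1323/46) = 6615/46 ≈ 143.80)
-102 + F(2)*b = -102 + (-3 + (4/3)*2)*(6615/46) = -102 + (-3 + 8/3)*(6615/46) = -102 - ⅓*6615/46 = -102 - 2205/46 = -6897/46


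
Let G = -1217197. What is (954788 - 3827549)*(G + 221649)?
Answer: 2859971468028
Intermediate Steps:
(954788 - 3827549)*(G + 221649) = (954788 - 3827549)*(-1217197 + 221649) = -2872761*(-995548) = 2859971468028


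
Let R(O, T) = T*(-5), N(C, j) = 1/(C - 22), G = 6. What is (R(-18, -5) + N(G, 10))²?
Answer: 159201/256 ≈ 621.88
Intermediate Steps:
N(C, j) = 1/(-22 + C)
R(O, T) = -5*T
(R(-18, -5) + N(G, 10))² = (-5*(-5) + 1/(-22 + 6))² = (25 + 1/(-16))² = (25 - 1/16)² = (399/16)² = 159201/256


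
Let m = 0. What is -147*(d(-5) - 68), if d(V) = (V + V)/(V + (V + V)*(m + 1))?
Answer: 9898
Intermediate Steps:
d(V) = 2/3 (d(V) = (V + V)/(V + (V + V)*(0 + 1)) = (2*V)/(V + (2*V)*1) = (2*V)/(V + 2*V) = (2*V)/((3*V)) = (2*V)*(1/(3*V)) = 2/3)
-147*(d(-5) - 68) = -147*(2/3 - 68) = -147*(-202/3) = 9898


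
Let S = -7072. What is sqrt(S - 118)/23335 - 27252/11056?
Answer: -6813/2764 + I*sqrt(7190)/23335 ≈ -2.4649 + 0.0036338*I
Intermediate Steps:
sqrt(S - 118)/23335 - 27252/11056 = sqrt(-7072 - 118)/23335 - 27252/11056 = sqrt(-7190)*(1/23335) - 27252*1/11056 = (I*sqrt(7190))*(1/23335) - 6813/2764 = I*sqrt(7190)/23335 - 6813/2764 = -6813/2764 + I*sqrt(7190)/23335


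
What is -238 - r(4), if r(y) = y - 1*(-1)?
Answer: -243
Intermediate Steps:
r(y) = 1 + y (r(y) = y + 1 = 1 + y)
-238 - r(4) = -238 - (1 + 4) = -238 - 1*5 = -238 - 5 = -243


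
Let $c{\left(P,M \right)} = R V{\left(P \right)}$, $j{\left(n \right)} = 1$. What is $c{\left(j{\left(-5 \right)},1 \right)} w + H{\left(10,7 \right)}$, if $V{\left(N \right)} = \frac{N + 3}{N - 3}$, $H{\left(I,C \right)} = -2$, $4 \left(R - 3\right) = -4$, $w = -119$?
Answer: $474$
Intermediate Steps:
$R = 2$ ($R = 3 + \frac{1}{4} \left(-4\right) = 3 - 1 = 2$)
$V{\left(N \right)} = \frac{3 + N}{-3 + N}$
$c{\left(P,M \right)} = \frac{2 \left(3 + P\right)}{-3 + P}$ ($c{\left(P,M \right)} = 2 \frac{3 + P}{-3 + P} = \frac{2 \left(3 + P\right)}{-3 + P}$)
$c{\left(j{\left(-5 \right)},1 \right)} w + H{\left(10,7 \right)} = \frac{2 \left(3 + 1\right)}{-3 + 1} \left(-119\right) - 2 = 2 \frac{1}{-2} \cdot 4 \left(-119\right) - 2 = 2 \left(- \frac{1}{2}\right) 4 \left(-119\right) - 2 = \left(-4\right) \left(-119\right) - 2 = 476 - 2 = 474$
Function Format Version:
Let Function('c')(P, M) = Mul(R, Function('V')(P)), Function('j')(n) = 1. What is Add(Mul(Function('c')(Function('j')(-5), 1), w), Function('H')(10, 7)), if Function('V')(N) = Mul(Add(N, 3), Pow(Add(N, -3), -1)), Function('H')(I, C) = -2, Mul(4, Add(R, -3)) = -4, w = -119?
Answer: 474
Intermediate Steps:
R = 2 (R = Add(3, Mul(Rational(1, 4), -4)) = Add(3, -1) = 2)
Function('V')(N) = Mul(Pow(Add(-3, N), -1), Add(3, N)) (Function('V')(N) = Mul(Add(3, N), Pow(Add(-3, N), -1)) = Mul(Pow(Add(-3, N), -1), Add(3, N)))
Function('c')(P, M) = Mul(2, Pow(Add(-3, P), -1), Add(3, P)) (Function('c')(P, M) = Mul(2, Mul(Pow(Add(-3, P), -1), Add(3, P))) = Mul(2, Pow(Add(-3, P), -1), Add(3, P)))
Add(Mul(Function('c')(Function('j')(-5), 1), w), Function('H')(10, 7)) = Add(Mul(Mul(2, Pow(Add(-3, 1), -1), Add(3, 1)), -119), -2) = Add(Mul(Mul(2, Pow(-2, -1), 4), -119), -2) = Add(Mul(Mul(2, Rational(-1, 2), 4), -119), -2) = Add(Mul(-4, -119), -2) = Add(476, -2) = 474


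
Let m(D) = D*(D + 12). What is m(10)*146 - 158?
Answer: 31962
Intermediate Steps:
m(D) = D*(12 + D)
m(10)*146 - 158 = (10*(12 + 10))*146 - 158 = (10*22)*146 - 158 = 220*146 - 158 = 32120 - 158 = 31962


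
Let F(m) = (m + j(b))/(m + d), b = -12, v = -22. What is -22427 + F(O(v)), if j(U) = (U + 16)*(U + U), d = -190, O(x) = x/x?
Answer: -4238608/189 ≈ -22427.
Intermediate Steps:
O(x) = 1
j(U) = 2*U*(16 + U) (j(U) = (16 + U)*(2*U) = 2*U*(16 + U))
F(m) = (-96 + m)/(-190 + m) (F(m) = (m + 2*(-12)*(16 - 12))/(m - 190) = (m + 2*(-12)*4)/(-190 + m) = (m - 96)/(-190 + m) = (-96 + m)/(-190 + m))
-22427 + F(O(v)) = -22427 + (-96 + 1)/(-190 + 1) = -22427 - 95/(-189) = -22427 - 1/189*(-95) = -22427 + 95/189 = -4238608/189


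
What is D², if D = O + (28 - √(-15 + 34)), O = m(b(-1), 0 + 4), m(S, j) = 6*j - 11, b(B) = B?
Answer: (41 - √19)² ≈ 1342.6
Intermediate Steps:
m(S, j) = -11 + 6*j
O = 13 (O = -11 + 6*(0 + 4) = -11 + 6*4 = -11 + 24 = 13)
D = 41 - √19 (D = 13 + (28 - √(-15 + 34)) = 13 + (28 - √19) = 41 - √19 ≈ 36.641)
D² = (41 - √19)²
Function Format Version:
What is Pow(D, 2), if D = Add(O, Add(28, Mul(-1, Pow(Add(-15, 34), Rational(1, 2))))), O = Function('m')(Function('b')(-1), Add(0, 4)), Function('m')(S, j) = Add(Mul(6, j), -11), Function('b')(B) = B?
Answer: Pow(Add(41, Mul(-1, Pow(19, Rational(1, 2)))), 2) ≈ 1342.6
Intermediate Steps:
Function('m')(S, j) = Add(-11, Mul(6, j))
O = 13 (O = Add(-11, Mul(6, Add(0, 4))) = Add(-11, Mul(6, 4)) = Add(-11, 24) = 13)
D = Add(41, Mul(-1, Pow(19, Rational(1, 2)))) (D = Add(13, Add(28, Mul(-1, Pow(Add(-15, 34), Rational(1, 2))))) = Add(13, Add(28, Mul(-1, Pow(19, Rational(1, 2))))) = Add(41, Mul(-1, Pow(19, Rational(1, 2)))) ≈ 36.641)
Pow(D, 2) = Pow(Add(41, Mul(-1, Pow(19, Rational(1, 2)))), 2)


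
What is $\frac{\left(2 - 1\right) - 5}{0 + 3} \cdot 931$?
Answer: $- \frac{3724}{3} \approx -1241.3$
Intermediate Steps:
$\frac{\left(2 - 1\right) - 5}{0 + 3} \cdot 931 = \frac{\left(2 - 1\right) - 5}{3} \cdot 931 = \left(1 - 5\right) \frac{1}{3} \cdot 931 = \left(-4\right) \frac{1}{3} \cdot 931 = \left(- \frac{4}{3}\right) 931 = - \frac{3724}{3}$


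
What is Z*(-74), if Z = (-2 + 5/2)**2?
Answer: -37/2 ≈ -18.500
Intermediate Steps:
Z = 1/4 (Z = (-2 + 5*(1/2))**2 = (-2 + 5/2)**2 = (1/2)**2 = 1/4 ≈ 0.25000)
Z*(-74) = (1/4)*(-74) = -37/2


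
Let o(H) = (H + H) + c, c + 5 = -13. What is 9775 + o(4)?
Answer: 9765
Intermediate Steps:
c = -18 (c = -5 - 13 = -18)
o(H) = -18 + 2*H (o(H) = (H + H) - 18 = 2*H - 18 = -18 + 2*H)
9775 + o(4) = 9775 + (-18 + 2*4) = 9775 + (-18 + 8) = 9775 - 10 = 9765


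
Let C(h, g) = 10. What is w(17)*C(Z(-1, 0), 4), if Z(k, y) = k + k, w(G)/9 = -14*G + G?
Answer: -19890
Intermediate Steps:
w(G) = -117*G (w(G) = 9*(-14*G + G) = 9*(-13*G) = -117*G)
Z(k, y) = 2*k
w(17)*C(Z(-1, 0), 4) = -117*17*10 = -1989*10 = -19890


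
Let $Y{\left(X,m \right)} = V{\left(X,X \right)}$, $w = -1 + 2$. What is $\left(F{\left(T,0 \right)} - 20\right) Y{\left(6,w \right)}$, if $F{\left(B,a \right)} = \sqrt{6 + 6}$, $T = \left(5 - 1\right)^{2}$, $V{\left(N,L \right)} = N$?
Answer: $-120 + 12 \sqrt{3} \approx -99.215$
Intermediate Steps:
$T = 16$ ($T = 4^{2} = 16$)
$F{\left(B,a \right)} = 2 \sqrt{3}$ ($F{\left(B,a \right)} = \sqrt{12} = 2 \sqrt{3}$)
$w = 1$
$Y{\left(X,m \right)} = X$
$\left(F{\left(T,0 \right)} - 20\right) Y{\left(6,w \right)} = \left(2 \sqrt{3} - 20\right) 6 = \left(-20 + 2 \sqrt{3}\right) 6 = -120 + 12 \sqrt{3}$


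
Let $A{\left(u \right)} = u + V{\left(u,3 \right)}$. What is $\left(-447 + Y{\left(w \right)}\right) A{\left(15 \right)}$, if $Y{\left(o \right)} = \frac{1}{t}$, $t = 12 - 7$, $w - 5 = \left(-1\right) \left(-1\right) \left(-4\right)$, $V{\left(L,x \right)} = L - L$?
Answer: $-6702$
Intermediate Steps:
$V{\left(L,x \right)} = 0$
$w = 1$ ($w = 5 + \left(-1\right) \left(-1\right) \left(-4\right) = 5 + 1 \left(-4\right) = 5 - 4 = 1$)
$A{\left(u \right)} = u$ ($A{\left(u \right)} = u + 0 = u$)
$t = 5$
$Y{\left(o \right)} = \frac{1}{5}$
$\left(-447 + Y{\left(w \right)}\right) A{\left(15 \right)} = \left(-447 + \frac{1}{5}\right) 15 = \left(- \frac{2234}{5}\right) 15 = -6702$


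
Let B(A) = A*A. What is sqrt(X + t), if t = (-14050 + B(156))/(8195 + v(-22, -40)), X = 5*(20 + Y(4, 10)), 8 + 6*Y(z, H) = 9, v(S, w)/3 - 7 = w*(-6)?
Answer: sqrt(4580813649)/6702 ≈ 10.099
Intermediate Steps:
v(S, w) = 21 - 18*w (v(S, w) = 21 + 3*(w*(-6)) = 21 + 3*(-6*w) = 21 - 18*w)
Y(z, H) = 1/6 (Y(z, H) = -4/3 + (1/6)*9 = -4/3 + 3/2 = 1/6)
B(A) = A**2
X = 605/6 (X = 5*(20 + 1/6) = 5*(121/6) = 605/6 ≈ 100.83)
t = 5143/4468 (t = (-14050 + 156**2)/(8195 + (21 - 18*(-40))) = (-14050 + 24336)/(8195 + (21 + 720)) = 10286/(8195 + 741) = 10286/8936 = 10286*(1/8936) = 5143/4468 ≈ 1.1511)
sqrt(X + t) = sqrt(605/6 + 5143/4468) = sqrt(1366999/13404) = sqrt(4580813649)/6702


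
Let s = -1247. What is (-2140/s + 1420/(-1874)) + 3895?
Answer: 4552189715/1168439 ≈ 3896.0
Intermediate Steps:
(-2140/s + 1420/(-1874)) + 3895 = (-2140/(-1247) + 1420/(-1874)) + 3895 = (-2140*(-1/1247) + 1420*(-1/1874)) + 3895 = (2140/1247 - 710/937) + 3895 = 1119810/1168439 + 3895 = 4552189715/1168439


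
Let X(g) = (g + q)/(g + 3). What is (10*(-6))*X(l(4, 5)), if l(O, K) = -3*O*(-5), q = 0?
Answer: -400/7 ≈ -57.143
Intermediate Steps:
l(O, K) = 15*O
X(g) = g/(3 + g) (X(g) = (g + 0)/(g + 3) = g/(3 + g))
(10*(-6))*X(l(4, 5)) = (10*(-6))*((15*4)/(3 + 15*4)) = -3600/(3 + 60) = -3600/63 = -60*20/21 = -400/7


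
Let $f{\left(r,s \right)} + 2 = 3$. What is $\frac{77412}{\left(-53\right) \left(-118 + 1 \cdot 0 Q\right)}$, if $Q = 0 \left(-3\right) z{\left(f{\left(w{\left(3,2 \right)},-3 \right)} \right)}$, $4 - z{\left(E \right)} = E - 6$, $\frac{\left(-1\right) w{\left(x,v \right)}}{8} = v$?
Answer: $\frac{38706}{3127} \approx 12.378$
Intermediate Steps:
$w{\left(x,v \right)} = - 8 v$
$f{\left(r,s \right)} = 1$ ($f{\left(r,s \right)} = -2 + 3 = 1$)
$z{\left(E \right)} = 10 - E$ ($z{\left(E \right)} = 4 - \left(E - 6\right) = 4 - \left(-6 + E\right) = 10 - E$)
$Q = 0$ ($Q = 0 \left(-3\right) \left(10 - 1\right) = 0 \left(10 - 1\right) = 0 \cdot 9 = 0$)
$\frac{77412}{\left(-53\right) \left(-118 + 1 \cdot 0 Q\right)} = \frac{77412}{\left(-53\right) \left(-118 + 1 \cdot 0 \cdot 0\right)} = \frac{77412}{\left(-53\right) \left(-118 + 0 \cdot 0\right)} = \frac{77412}{\left(-53\right) \left(-118 + 0\right)} = \frac{77412}{\left(-53\right) \left(-118\right)} = \frac{77412}{6254} = 77412 \cdot \frac{1}{6254} = \frac{38706}{3127}$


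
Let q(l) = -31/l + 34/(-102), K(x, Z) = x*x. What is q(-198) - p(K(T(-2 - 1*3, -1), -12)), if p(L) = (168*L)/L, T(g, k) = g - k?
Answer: -33299/198 ≈ -168.18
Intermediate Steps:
K(x, Z) = x²
p(L) = 168
q(l) = -⅓ - 31/l (q(l) = -31/l + 34*(-1/102) = -31/l - ⅓ = -⅓ - 31/l)
q(-198) - p(K(T(-2 - 1*3, -1), -12)) = (⅓)*(-93 - 1*(-198))/(-198) - 1*168 = (⅓)*(-1/198)*(-93 + 198) - 168 = (⅓)*(-1/198)*105 - 168 = -35/198 - 168 = -33299/198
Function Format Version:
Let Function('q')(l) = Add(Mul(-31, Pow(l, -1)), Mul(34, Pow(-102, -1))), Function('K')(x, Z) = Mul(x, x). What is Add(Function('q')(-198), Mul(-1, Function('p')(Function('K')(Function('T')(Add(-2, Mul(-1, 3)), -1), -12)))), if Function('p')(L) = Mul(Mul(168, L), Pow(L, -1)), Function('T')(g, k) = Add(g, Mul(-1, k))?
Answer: Rational(-33299, 198) ≈ -168.18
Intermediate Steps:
Function('K')(x, Z) = Pow(x, 2)
Function('p')(L) = 168
Function('q')(l) = Add(Rational(-1, 3), Mul(-31, Pow(l, -1))) (Function('q')(l) = Add(Mul(-31, Pow(l, -1)), Mul(34, Rational(-1, 102))) = Add(Mul(-31, Pow(l, -1)), Rational(-1, 3)) = Add(Rational(-1, 3), Mul(-31, Pow(l, -1))))
Add(Function('q')(-198), Mul(-1, Function('p')(Function('K')(Function('T')(Add(-2, Mul(-1, 3)), -1), -12)))) = Add(Mul(Rational(1, 3), Pow(-198, -1), Add(-93, Mul(-1, -198))), Mul(-1, 168)) = Add(Mul(Rational(1, 3), Rational(-1, 198), Add(-93, 198)), -168) = Add(Mul(Rational(1, 3), Rational(-1, 198), 105), -168) = Add(Rational(-35, 198), -168) = Rational(-33299, 198)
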